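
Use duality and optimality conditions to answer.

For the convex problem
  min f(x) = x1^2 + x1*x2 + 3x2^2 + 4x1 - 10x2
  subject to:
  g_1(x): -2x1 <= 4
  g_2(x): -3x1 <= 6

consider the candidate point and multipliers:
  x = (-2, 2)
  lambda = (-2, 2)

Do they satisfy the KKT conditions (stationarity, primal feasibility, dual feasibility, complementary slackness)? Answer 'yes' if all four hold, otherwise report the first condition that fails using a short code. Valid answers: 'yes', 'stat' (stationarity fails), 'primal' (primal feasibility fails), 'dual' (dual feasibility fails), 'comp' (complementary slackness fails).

Gradient of f: grad f(x) = Q x + c = (2, 0)
Constraint values g_i(x) = a_i^T x - b_i:
  g_1((-2, 2)) = 0
  g_2((-2, 2)) = 0
Stationarity residual: grad f(x) + sum_i lambda_i a_i = (0, 0)
  -> stationarity OK
Primal feasibility (all g_i <= 0): OK
Dual feasibility (all lambda_i >= 0): FAILS
Complementary slackness (lambda_i * g_i(x) = 0 for all i): OK

Verdict: the first failing condition is dual_feasibility -> dual.

dual


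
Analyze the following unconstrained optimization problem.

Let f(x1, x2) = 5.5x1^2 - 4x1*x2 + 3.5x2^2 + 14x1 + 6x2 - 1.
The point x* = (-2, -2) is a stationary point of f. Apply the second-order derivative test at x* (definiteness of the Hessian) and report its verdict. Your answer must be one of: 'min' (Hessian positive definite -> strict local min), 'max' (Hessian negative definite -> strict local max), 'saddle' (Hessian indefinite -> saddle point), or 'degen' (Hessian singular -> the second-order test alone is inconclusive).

Compute the Hessian H = grad^2 f:
  H = [[11, -4], [-4, 7]]
Verify stationarity: grad f(x*) = H x* + g = (0, 0).
Eigenvalues of H: 4.5279, 13.4721.
Both eigenvalues > 0, so H is positive definite -> x* is a strict local min.

min


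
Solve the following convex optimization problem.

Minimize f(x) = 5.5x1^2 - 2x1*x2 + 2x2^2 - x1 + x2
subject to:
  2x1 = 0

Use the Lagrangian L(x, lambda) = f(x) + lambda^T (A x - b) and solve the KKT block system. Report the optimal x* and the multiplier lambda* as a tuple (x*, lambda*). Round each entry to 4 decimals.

Form the Lagrangian:
  L(x, lambda) = (1/2) x^T Q x + c^T x + lambda^T (A x - b)
Stationarity (grad_x L = 0): Q x + c + A^T lambda = 0.
Primal feasibility: A x = b.

This gives the KKT block system:
  [ Q   A^T ] [ x     ]   [-c ]
  [ A    0  ] [ lambda ] = [ b ]

Solving the linear system:
  x*      = (0, -0.25)
  lambda* = (0.25)
  f(x*)   = -0.125

x* = (0, -0.25), lambda* = (0.25)


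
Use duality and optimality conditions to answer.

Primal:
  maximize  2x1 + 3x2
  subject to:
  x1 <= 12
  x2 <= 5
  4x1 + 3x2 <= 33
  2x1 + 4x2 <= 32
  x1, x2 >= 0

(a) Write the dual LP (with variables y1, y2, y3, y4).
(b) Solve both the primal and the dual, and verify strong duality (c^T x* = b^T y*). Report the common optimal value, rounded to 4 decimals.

The standard primal-dual pair for 'max c^T x s.t. A x <= b, x >= 0' is:
  Dual:  min b^T y  s.t.  A^T y >= c,  y >= 0.

So the dual LP is:
  minimize  12y1 + 5y2 + 33y3 + 32y4
  subject to:
    y1 + 4y3 + 2y4 >= 2
    y2 + 3y3 + 4y4 >= 3
    y1, y2, y3, y4 >= 0

Solving the primal: x* = (4.5, 5).
  primal value c^T x* = 24.
Solving the dual: y* = (0, 1.5, 0.5, 0).
  dual value b^T y* = 24.
Strong duality: c^T x* = b^T y*. Confirmed.

24


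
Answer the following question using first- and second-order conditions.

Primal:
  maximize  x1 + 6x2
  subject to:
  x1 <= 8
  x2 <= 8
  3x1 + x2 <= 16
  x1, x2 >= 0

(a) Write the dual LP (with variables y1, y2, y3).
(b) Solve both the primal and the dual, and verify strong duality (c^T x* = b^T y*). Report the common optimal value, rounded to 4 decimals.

The standard primal-dual pair for 'max c^T x s.t. A x <= b, x >= 0' is:
  Dual:  min b^T y  s.t.  A^T y >= c,  y >= 0.

So the dual LP is:
  minimize  8y1 + 8y2 + 16y3
  subject to:
    y1 + 3y3 >= 1
    y2 + y3 >= 6
    y1, y2, y3 >= 0

Solving the primal: x* = (2.6667, 8).
  primal value c^T x* = 50.6667.
Solving the dual: y* = (0, 5.6667, 0.3333).
  dual value b^T y* = 50.6667.
Strong duality: c^T x* = b^T y*. Confirmed.

50.6667


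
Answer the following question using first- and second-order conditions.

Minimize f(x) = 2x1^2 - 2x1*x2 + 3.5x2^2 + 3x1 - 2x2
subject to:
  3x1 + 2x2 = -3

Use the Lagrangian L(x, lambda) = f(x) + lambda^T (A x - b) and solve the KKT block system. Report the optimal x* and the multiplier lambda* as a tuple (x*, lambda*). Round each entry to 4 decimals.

Form the Lagrangian:
  L(x, lambda) = (1/2) x^T Q x + c^T x + lambda^T (A x - b)
Stationarity (grad_x L = 0): Q x + c + A^T lambda = 0.
Primal feasibility: A x = b.

This gives the KKT block system:
  [ Q   A^T ] [ x     ]   [-c ]
  [ A    0  ] [ lambda ] = [ b ]

Solving the linear system:
  x*      = (-0.9612, -0.0583)
  lambda* = (0.2427)
  f(x*)   = -1.0194

x* = (-0.9612, -0.0583), lambda* = (0.2427)


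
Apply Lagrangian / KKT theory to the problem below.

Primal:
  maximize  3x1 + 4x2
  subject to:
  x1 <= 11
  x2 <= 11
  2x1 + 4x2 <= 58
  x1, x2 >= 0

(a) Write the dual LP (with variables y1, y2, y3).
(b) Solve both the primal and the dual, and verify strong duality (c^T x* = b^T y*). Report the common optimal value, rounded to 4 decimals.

The standard primal-dual pair for 'max c^T x s.t. A x <= b, x >= 0' is:
  Dual:  min b^T y  s.t.  A^T y >= c,  y >= 0.

So the dual LP is:
  minimize  11y1 + 11y2 + 58y3
  subject to:
    y1 + 2y3 >= 3
    y2 + 4y3 >= 4
    y1, y2, y3 >= 0

Solving the primal: x* = (11, 9).
  primal value c^T x* = 69.
Solving the dual: y* = (1, 0, 1).
  dual value b^T y* = 69.
Strong duality: c^T x* = b^T y*. Confirmed.

69


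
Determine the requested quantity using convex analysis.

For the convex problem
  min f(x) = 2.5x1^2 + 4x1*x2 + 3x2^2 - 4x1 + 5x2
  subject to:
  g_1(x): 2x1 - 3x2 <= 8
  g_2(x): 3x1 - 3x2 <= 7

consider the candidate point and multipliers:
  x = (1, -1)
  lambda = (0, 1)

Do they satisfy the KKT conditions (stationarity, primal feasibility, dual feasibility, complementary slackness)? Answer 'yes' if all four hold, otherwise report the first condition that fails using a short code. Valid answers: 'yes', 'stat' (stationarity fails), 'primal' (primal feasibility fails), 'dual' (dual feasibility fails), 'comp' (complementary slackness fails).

Gradient of f: grad f(x) = Q x + c = (-3, 3)
Constraint values g_i(x) = a_i^T x - b_i:
  g_1((1, -1)) = -3
  g_2((1, -1)) = -1
Stationarity residual: grad f(x) + sum_i lambda_i a_i = (0, 0)
  -> stationarity OK
Primal feasibility (all g_i <= 0): OK
Dual feasibility (all lambda_i >= 0): OK
Complementary slackness (lambda_i * g_i(x) = 0 for all i): FAILS

Verdict: the first failing condition is complementary_slackness -> comp.

comp


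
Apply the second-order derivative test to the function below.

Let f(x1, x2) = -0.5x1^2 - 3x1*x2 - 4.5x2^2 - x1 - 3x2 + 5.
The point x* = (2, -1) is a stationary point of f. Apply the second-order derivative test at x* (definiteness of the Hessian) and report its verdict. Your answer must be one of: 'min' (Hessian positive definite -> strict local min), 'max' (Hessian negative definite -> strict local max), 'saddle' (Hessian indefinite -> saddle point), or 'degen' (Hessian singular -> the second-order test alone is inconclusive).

Compute the Hessian H = grad^2 f:
  H = [[-1, -3], [-3, -9]]
Verify stationarity: grad f(x*) = H x* + g = (0, 0).
Eigenvalues of H: -10, 0.
H has a zero eigenvalue (singular; negative semidefinite but not definite), so H is neither positive definite, negative definite, nor indefinite. The second-order test alone is inconclusive -> degen.
(Indeed, f is constant along the null direction of H through x*, so x* is not a strict local extremum.)

degen


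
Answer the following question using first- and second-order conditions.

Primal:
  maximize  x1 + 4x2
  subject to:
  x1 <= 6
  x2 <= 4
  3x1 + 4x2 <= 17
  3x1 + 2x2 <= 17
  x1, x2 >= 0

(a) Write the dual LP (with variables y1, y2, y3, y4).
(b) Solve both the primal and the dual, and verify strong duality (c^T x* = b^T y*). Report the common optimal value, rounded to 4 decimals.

The standard primal-dual pair for 'max c^T x s.t. A x <= b, x >= 0' is:
  Dual:  min b^T y  s.t.  A^T y >= c,  y >= 0.

So the dual LP is:
  minimize  6y1 + 4y2 + 17y3 + 17y4
  subject to:
    y1 + 3y3 + 3y4 >= 1
    y2 + 4y3 + 2y4 >= 4
    y1, y2, y3, y4 >= 0

Solving the primal: x* = (0.3333, 4).
  primal value c^T x* = 16.3333.
Solving the dual: y* = (0, 2.6667, 0.3333, 0).
  dual value b^T y* = 16.3333.
Strong duality: c^T x* = b^T y*. Confirmed.

16.3333


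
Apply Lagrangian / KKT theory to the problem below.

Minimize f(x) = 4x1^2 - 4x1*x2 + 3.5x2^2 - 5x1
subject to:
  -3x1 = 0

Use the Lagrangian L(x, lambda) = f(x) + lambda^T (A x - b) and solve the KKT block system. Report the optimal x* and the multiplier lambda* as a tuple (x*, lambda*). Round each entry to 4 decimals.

Form the Lagrangian:
  L(x, lambda) = (1/2) x^T Q x + c^T x + lambda^T (A x - b)
Stationarity (grad_x L = 0): Q x + c + A^T lambda = 0.
Primal feasibility: A x = b.

This gives the KKT block system:
  [ Q   A^T ] [ x     ]   [-c ]
  [ A    0  ] [ lambda ] = [ b ]

Solving the linear system:
  x*      = (0, 0)
  lambda* = (-1.6667)
  f(x*)   = 0

x* = (0, 0), lambda* = (-1.6667)


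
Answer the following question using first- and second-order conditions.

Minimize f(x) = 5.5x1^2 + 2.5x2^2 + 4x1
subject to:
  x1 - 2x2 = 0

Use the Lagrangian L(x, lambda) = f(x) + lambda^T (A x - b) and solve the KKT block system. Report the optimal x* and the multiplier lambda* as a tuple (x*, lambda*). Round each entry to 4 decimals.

Form the Lagrangian:
  L(x, lambda) = (1/2) x^T Q x + c^T x + lambda^T (A x - b)
Stationarity (grad_x L = 0): Q x + c + A^T lambda = 0.
Primal feasibility: A x = b.

This gives the KKT block system:
  [ Q   A^T ] [ x     ]   [-c ]
  [ A    0  ] [ lambda ] = [ b ]

Solving the linear system:
  x*      = (-0.3265, -0.1633)
  lambda* = (-0.4082)
  f(x*)   = -0.6531

x* = (-0.3265, -0.1633), lambda* = (-0.4082)


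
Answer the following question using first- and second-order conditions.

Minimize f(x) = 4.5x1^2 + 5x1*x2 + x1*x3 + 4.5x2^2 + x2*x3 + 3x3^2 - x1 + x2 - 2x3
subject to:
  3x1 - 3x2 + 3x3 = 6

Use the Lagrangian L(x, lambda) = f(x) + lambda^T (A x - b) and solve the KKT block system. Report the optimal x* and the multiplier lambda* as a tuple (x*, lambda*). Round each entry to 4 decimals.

Form the Lagrangian:
  L(x, lambda) = (1/2) x^T Q x + c^T x + lambda^T (A x - b)
Stationarity (grad_x L = 0): Q x + c + A^T lambda = 0.
Primal feasibility: A x = b.

This gives the KKT block system:
  [ Q   A^T ] [ x     ]   [-c ]
  [ A    0  ] [ lambda ] = [ b ]

Solving the linear system:
  x*      = (0.6364, -0.7273, 0.6364)
  lambda* = (-0.5758)
  f(x*)   = 0.4091

x* = (0.6364, -0.7273, 0.6364), lambda* = (-0.5758)


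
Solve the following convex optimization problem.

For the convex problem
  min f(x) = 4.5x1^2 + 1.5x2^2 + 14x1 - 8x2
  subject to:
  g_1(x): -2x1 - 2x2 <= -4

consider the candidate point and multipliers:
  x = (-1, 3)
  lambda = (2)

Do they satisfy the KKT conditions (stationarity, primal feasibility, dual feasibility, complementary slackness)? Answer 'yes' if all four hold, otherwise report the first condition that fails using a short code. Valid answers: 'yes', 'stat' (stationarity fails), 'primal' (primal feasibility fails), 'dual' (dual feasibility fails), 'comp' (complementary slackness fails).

Gradient of f: grad f(x) = Q x + c = (5, 1)
Constraint values g_i(x) = a_i^T x - b_i:
  g_1((-1, 3)) = 0
Stationarity residual: grad f(x) + sum_i lambda_i a_i = (1, -3)
  -> stationarity FAILS
Primal feasibility (all g_i <= 0): OK
Dual feasibility (all lambda_i >= 0): OK
Complementary slackness (lambda_i * g_i(x) = 0 for all i): OK

Verdict: the first failing condition is stationarity -> stat.

stat


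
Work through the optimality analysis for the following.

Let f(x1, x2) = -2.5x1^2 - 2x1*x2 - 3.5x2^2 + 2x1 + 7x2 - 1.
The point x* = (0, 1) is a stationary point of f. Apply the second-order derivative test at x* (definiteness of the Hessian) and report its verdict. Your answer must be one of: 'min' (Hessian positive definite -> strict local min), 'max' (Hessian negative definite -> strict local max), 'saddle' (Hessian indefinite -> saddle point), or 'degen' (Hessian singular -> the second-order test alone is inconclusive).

Compute the Hessian H = grad^2 f:
  H = [[-5, -2], [-2, -7]]
Verify stationarity: grad f(x*) = H x* + g = (0, 0).
Eigenvalues of H: -8.2361, -3.7639.
Both eigenvalues < 0, so H is negative definite -> x* is a strict local max.

max


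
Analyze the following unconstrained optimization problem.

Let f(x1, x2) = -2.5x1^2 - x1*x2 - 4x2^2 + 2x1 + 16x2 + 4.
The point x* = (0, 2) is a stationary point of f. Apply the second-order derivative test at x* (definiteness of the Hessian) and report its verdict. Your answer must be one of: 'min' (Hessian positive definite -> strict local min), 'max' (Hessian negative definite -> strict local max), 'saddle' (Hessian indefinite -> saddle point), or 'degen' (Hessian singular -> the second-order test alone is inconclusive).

Compute the Hessian H = grad^2 f:
  H = [[-5, -1], [-1, -8]]
Verify stationarity: grad f(x*) = H x* + g = (0, 0).
Eigenvalues of H: -8.3028, -4.6972.
Both eigenvalues < 0, so H is negative definite -> x* is a strict local max.

max


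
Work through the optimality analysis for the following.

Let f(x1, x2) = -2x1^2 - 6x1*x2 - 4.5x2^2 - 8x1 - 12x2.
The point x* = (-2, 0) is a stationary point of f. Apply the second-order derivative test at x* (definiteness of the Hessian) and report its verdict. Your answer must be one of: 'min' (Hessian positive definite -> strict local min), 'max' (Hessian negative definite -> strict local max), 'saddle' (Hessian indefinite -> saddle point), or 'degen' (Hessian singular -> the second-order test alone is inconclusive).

Compute the Hessian H = grad^2 f:
  H = [[-4, -6], [-6, -9]]
Verify stationarity: grad f(x*) = H x* + g = (0, 0).
Eigenvalues of H: -13, 0.
H has a zero eigenvalue (singular; negative semidefinite but not definite), so H is neither positive definite, negative definite, nor indefinite. The second-order test alone is inconclusive -> degen.
(Indeed, f is constant along the null direction of H through x*, so x* is not a strict local extremum.)

degen


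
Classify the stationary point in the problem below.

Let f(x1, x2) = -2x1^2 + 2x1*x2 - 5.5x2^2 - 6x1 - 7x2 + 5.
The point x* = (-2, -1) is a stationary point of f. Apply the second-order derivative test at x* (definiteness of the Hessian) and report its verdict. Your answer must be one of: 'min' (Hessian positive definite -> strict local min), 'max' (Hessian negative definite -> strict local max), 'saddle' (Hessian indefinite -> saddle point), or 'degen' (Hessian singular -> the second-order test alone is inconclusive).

Compute the Hessian H = grad^2 f:
  H = [[-4, 2], [2, -11]]
Verify stationarity: grad f(x*) = H x* + g = (0, 0).
Eigenvalues of H: -11.5311, -3.4689.
Both eigenvalues < 0, so H is negative definite -> x* is a strict local max.

max


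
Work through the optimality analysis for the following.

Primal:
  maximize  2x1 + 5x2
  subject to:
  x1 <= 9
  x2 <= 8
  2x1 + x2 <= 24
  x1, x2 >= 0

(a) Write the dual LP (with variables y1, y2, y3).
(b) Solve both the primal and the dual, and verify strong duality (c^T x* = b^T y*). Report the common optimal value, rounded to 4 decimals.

The standard primal-dual pair for 'max c^T x s.t. A x <= b, x >= 0' is:
  Dual:  min b^T y  s.t.  A^T y >= c,  y >= 0.

So the dual LP is:
  minimize  9y1 + 8y2 + 24y3
  subject to:
    y1 + 2y3 >= 2
    y2 + y3 >= 5
    y1, y2, y3 >= 0

Solving the primal: x* = (8, 8).
  primal value c^T x* = 56.
Solving the dual: y* = (0, 4, 1).
  dual value b^T y* = 56.
Strong duality: c^T x* = b^T y*. Confirmed.

56


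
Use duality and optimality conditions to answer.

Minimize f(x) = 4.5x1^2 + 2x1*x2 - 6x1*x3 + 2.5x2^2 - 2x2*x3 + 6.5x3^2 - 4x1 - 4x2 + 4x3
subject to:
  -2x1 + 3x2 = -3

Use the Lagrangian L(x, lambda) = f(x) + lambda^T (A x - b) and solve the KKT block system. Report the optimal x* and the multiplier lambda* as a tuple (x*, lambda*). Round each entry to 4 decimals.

Form the Lagrangian:
  L(x, lambda) = (1/2) x^T Q x + c^T x + lambda^T (A x - b)
Stationarity (grad_x L = 0): Q x + c + A^T lambda = 0.
Primal feasibility: A x = b.

This gives the KKT block system:
  [ Q   A^T ] [ x     ]   [-c ]
  [ A    0  ] [ lambda ] = [ b ]

Solving the linear system:
  x*      = (0.8834, -0.411, 0.0368)
  lambda* = (1.454)
  f(x*)   = 1.3098

x* = (0.8834, -0.411, 0.0368), lambda* = (1.454)


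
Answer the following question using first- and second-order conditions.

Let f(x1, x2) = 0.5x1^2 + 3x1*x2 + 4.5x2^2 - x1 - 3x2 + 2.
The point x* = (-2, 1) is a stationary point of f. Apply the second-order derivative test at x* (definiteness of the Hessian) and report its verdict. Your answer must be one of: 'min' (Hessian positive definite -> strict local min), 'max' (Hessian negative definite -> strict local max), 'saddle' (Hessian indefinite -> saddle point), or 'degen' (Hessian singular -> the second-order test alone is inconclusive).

Compute the Hessian H = grad^2 f:
  H = [[1, 3], [3, 9]]
Verify stationarity: grad f(x*) = H x* + g = (0, 0).
Eigenvalues of H: 0, 10.
H has a zero eigenvalue (singular; positive semidefinite but not definite), so H is neither positive definite, negative definite, nor indefinite. The second-order test alone is inconclusive -> degen.
(Indeed, f is constant along the null direction of H through x*, so x* is not a strict local extremum.)

degen


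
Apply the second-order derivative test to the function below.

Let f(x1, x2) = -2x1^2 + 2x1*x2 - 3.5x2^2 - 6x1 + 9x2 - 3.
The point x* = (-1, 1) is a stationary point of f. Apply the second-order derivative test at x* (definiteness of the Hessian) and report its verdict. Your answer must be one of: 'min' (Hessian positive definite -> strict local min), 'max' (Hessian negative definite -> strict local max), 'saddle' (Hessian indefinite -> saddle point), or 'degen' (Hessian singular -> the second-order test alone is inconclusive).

Compute the Hessian H = grad^2 f:
  H = [[-4, 2], [2, -7]]
Verify stationarity: grad f(x*) = H x* + g = (0, 0).
Eigenvalues of H: -8, -3.
Both eigenvalues < 0, so H is negative definite -> x* is a strict local max.

max


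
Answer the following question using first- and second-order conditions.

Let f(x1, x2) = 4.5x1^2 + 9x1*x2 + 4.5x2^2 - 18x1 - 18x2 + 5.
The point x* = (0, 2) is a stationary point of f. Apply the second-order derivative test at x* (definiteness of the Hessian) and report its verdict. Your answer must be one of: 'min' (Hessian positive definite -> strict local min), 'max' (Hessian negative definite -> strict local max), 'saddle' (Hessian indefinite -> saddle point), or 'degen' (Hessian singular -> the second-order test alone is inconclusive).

Compute the Hessian H = grad^2 f:
  H = [[9, 9], [9, 9]]
Verify stationarity: grad f(x*) = H x* + g = (0, 0).
Eigenvalues of H: 0, 18.
H has a zero eigenvalue (singular; positive semidefinite but not definite), so H is neither positive definite, negative definite, nor indefinite. The second-order test alone is inconclusive -> degen.
(Indeed, f is constant along the null direction of H through x*, so x* is not a strict local extremum.)

degen


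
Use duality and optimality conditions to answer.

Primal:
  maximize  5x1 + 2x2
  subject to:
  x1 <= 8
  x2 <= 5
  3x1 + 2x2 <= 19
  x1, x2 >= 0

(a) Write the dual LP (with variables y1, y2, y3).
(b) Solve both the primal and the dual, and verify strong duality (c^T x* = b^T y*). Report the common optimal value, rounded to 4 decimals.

The standard primal-dual pair for 'max c^T x s.t. A x <= b, x >= 0' is:
  Dual:  min b^T y  s.t.  A^T y >= c,  y >= 0.

So the dual LP is:
  minimize  8y1 + 5y2 + 19y3
  subject to:
    y1 + 3y3 >= 5
    y2 + 2y3 >= 2
    y1, y2, y3 >= 0

Solving the primal: x* = (6.3333, 0).
  primal value c^T x* = 31.6667.
Solving the dual: y* = (0, 0, 1.6667).
  dual value b^T y* = 31.6667.
Strong duality: c^T x* = b^T y*. Confirmed.

31.6667


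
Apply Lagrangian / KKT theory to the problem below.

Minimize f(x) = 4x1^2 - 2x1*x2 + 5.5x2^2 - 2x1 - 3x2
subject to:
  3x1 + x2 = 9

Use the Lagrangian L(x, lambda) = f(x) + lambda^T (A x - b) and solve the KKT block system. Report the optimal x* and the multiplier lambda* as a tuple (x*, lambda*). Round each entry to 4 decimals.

Form the Lagrangian:
  L(x, lambda) = (1/2) x^T Q x + c^T x + lambda^T (A x - b)
Stationarity (grad_x L = 0): Q x + c + A^T lambda = 0.
Primal feasibility: A x = b.

This gives the KKT block system:
  [ Q   A^T ] [ x     ]   [-c ]
  [ A    0  ] [ lambda ] = [ b ]

Solving the linear system:
  x*      = (2.5882, 1.2353)
  lambda* = (-5.4118)
  f(x*)   = 19.9118

x* = (2.5882, 1.2353), lambda* = (-5.4118)


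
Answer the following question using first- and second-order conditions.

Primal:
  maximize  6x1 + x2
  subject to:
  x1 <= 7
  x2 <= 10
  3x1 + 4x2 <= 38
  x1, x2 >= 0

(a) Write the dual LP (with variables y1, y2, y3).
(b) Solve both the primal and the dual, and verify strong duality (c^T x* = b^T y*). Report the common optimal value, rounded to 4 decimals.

The standard primal-dual pair for 'max c^T x s.t. A x <= b, x >= 0' is:
  Dual:  min b^T y  s.t.  A^T y >= c,  y >= 0.

So the dual LP is:
  minimize  7y1 + 10y2 + 38y3
  subject to:
    y1 + 3y3 >= 6
    y2 + 4y3 >= 1
    y1, y2, y3 >= 0

Solving the primal: x* = (7, 4.25).
  primal value c^T x* = 46.25.
Solving the dual: y* = (5.25, 0, 0.25).
  dual value b^T y* = 46.25.
Strong duality: c^T x* = b^T y*. Confirmed.

46.25


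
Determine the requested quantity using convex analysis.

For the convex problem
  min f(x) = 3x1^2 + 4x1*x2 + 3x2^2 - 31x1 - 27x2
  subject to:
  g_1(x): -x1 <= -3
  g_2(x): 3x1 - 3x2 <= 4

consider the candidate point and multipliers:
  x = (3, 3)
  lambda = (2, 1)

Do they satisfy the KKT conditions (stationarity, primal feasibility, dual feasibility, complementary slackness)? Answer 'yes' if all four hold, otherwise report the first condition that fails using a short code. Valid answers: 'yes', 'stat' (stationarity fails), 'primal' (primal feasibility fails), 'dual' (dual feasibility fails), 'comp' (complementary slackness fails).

Gradient of f: grad f(x) = Q x + c = (-1, 3)
Constraint values g_i(x) = a_i^T x - b_i:
  g_1((3, 3)) = 0
  g_2((3, 3)) = -4
Stationarity residual: grad f(x) + sum_i lambda_i a_i = (0, 0)
  -> stationarity OK
Primal feasibility (all g_i <= 0): OK
Dual feasibility (all lambda_i >= 0): OK
Complementary slackness (lambda_i * g_i(x) = 0 for all i): FAILS

Verdict: the first failing condition is complementary_slackness -> comp.

comp


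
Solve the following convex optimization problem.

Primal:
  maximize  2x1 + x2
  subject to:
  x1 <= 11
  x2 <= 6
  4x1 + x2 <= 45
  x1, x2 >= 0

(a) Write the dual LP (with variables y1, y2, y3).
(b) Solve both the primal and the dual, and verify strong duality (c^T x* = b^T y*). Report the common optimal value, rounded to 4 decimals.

The standard primal-dual pair for 'max c^T x s.t. A x <= b, x >= 0' is:
  Dual:  min b^T y  s.t.  A^T y >= c,  y >= 0.

So the dual LP is:
  minimize  11y1 + 6y2 + 45y3
  subject to:
    y1 + 4y3 >= 2
    y2 + y3 >= 1
    y1, y2, y3 >= 0

Solving the primal: x* = (9.75, 6).
  primal value c^T x* = 25.5.
Solving the dual: y* = (0, 0.5, 0.5).
  dual value b^T y* = 25.5.
Strong duality: c^T x* = b^T y*. Confirmed.

25.5


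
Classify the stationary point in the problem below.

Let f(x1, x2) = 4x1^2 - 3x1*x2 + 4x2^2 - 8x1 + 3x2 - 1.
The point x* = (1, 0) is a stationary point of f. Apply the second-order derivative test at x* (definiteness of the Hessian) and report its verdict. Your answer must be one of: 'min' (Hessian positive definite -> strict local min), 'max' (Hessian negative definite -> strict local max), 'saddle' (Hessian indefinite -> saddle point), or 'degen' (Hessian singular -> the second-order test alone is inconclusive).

Compute the Hessian H = grad^2 f:
  H = [[8, -3], [-3, 8]]
Verify stationarity: grad f(x*) = H x* + g = (0, 0).
Eigenvalues of H: 5, 11.
Both eigenvalues > 0, so H is positive definite -> x* is a strict local min.

min


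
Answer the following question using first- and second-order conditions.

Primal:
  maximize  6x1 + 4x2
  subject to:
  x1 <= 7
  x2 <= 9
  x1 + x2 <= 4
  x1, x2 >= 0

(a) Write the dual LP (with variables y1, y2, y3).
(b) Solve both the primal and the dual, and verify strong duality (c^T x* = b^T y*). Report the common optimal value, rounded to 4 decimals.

The standard primal-dual pair for 'max c^T x s.t. A x <= b, x >= 0' is:
  Dual:  min b^T y  s.t.  A^T y >= c,  y >= 0.

So the dual LP is:
  minimize  7y1 + 9y2 + 4y3
  subject to:
    y1 + y3 >= 6
    y2 + y3 >= 4
    y1, y2, y3 >= 0

Solving the primal: x* = (4, 0).
  primal value c^T x* = 24.
Solving the dual: y* = (0, 0, 6).
  dual value b^T y* = 24.
Strong duality: c^T x* = b^T y*. Confirmed.

24


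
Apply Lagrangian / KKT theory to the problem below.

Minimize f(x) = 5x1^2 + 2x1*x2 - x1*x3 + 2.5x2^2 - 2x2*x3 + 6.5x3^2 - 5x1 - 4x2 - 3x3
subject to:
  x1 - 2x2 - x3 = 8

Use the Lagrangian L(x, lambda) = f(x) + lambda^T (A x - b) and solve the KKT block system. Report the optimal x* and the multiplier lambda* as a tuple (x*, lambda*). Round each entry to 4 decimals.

Form the Lagrangian:
  L(x, lambda) = (1/2) x^T Q x + c^T x + lambda^T (A x - b)
Stationarity (grad_x L = 0): Q x + c + A^T lambda = 0.
Primal feasibility: A x = b.

This gives the KKT block system:
  [ Q   A^T ] [ x     ]   [-c ]
  [ A    0  ] [ lambda ] = [ b ]

Solving the linear system:
  x*      = (1.6933, -2.8517, -0.6033)
  lambda* = (-6.8327)
  f(x*)   = 29.706

x* = (1.6933, -2.8517, -0.6033), lambda* = (-6.8327)


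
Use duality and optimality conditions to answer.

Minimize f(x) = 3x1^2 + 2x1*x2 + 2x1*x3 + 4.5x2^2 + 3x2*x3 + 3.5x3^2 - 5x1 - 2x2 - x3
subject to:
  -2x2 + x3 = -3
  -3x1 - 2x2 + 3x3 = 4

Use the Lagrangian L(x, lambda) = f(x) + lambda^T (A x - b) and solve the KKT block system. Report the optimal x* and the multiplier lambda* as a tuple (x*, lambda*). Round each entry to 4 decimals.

Form the Lagrangian:
  L(x, lambda) = (1/2) x^T Q x + c^T x + lambda^T (A x - b)
Stationarity (grad_x L = 0): Q x + c + A^T lambda = 0.
Primal feasibility: A x = b.

This gives the KKT block system:
  [ Q   A^T ] [ x     ]   [-c ]
  [ A    0  ] [ lambda ] = [ b ]

Solving the linear system:
  x*      = (-2.0367, 1.7225, 0.4449)
  lambda* = (9.6769, -4.2952)
  f(x*)   = 26.2526

x* = (-2.0367, 1.7225, 0.4449), lambda* = (9.6769, -4.2952)


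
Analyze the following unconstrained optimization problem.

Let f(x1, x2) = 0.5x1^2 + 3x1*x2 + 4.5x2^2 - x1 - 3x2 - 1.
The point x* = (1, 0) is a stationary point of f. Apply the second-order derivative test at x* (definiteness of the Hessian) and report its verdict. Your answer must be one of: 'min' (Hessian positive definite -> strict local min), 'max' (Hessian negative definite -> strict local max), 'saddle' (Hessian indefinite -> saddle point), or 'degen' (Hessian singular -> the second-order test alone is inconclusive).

Compute the Hessian H = grad^2 f:
  H = [[1, 3], [3, 9]]
Verify stationarity: grad f(x*) = H x* + g = (0, 0).
Eigenvalues of H: 0, 10.
H has a zero eigenvalue (singular; positive semidefinite but not definite), so H is neither positive definite, negative definite, nor indefinite. The second-order test alone is inconclusive -> degen.
(Indeed, f is constant along the null direction of H through x*, so x* is not a strict local extremum.)

degen


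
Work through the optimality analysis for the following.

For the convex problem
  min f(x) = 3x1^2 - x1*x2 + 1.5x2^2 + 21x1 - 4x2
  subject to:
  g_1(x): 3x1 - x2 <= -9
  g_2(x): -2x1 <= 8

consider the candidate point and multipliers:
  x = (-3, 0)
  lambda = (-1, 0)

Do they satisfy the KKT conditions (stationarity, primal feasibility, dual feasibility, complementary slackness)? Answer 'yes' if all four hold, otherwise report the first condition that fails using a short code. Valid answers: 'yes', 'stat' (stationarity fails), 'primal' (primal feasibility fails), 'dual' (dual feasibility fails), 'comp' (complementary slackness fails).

Gradient of f: grad f(x) = Q x + c = (3, -1)
Constraint values g_i(x) = a_i^T x - b_i:
  g_1((-3, 0)) = 0
  g_2((-3, 0)) = -2
Stationarity residual: grad f(x) + sum_i lambda_i a_i = (0, 0)
  -> stationarity OK
Primal feasibility (all g_i <= 0): OK
Dual feasibility (all lambda_i >= 0): FAILS
Complementary slackness (lambda_i * g_i(x) = 0 for all i): OK

Verdict: the first failing condition is dual_feasibility -> dual.

dual


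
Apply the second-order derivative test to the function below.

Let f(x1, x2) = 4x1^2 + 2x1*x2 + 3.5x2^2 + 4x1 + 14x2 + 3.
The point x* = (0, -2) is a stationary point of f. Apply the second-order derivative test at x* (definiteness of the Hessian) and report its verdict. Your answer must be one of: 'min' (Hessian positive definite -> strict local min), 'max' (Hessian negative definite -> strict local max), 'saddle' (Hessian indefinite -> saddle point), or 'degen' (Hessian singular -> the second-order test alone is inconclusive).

Compute the Hessian H = grad^2 f:
  H = [[8, 2], [2, 7]]
Verify stationarity: grad f(x*) = H x* + g = (0, 0).
Eigenvalues of H: 5.4384, 9.5616.
Both eigenvalues > 0, so H is positive definite -> x* is a strict local min.

min


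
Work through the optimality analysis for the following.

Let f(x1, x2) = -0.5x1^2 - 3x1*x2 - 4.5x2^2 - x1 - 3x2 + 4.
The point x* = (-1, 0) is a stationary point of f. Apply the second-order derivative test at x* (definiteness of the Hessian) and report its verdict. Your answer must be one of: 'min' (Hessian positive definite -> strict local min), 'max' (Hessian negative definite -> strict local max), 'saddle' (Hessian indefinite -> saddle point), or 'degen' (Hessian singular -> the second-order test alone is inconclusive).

Compute the Hessian H = grad^2 f:
  H = [[-1, -3], [-3, -9]]
Verify stationarity: grad f(x*) = H x* + g = (0, 0).
Eigenvalues of H: -10, 0.
H has a zero eigenvalue (singular; negative semidefinite but not definite), so H is neither positive definite, negative definite, nor indefinite. The second-order test alone is inconclusive -> degen.
(Indeed, f is constant along the null direction of H through x*, so x* is not a strict local extremum.)

degen


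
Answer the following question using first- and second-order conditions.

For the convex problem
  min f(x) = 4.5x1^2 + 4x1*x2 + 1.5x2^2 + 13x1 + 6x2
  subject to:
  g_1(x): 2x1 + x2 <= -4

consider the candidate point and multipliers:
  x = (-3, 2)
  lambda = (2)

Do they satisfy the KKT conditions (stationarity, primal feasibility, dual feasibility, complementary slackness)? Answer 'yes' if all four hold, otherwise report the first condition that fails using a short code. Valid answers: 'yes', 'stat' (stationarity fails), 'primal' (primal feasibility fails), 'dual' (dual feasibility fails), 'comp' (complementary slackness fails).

Gradient of f: grad f(x) = Q x + c = (-6, 0)
Constraint values g_i(x) = a_i^T x - b_i:
  g_1((-3, 2)) = 0
Stationarity residual: grad f(x) + sum_i lambda_i a_i = (-2, 2)
  -> stationarity FAILS
Primal feasibility (all g_i <= 0): OK
Dual feasibility (all lambda_i >= 0): OK
Complementary slackness (lambda_i * g_i(x) = 0 for all i): OK

Verdict: the first failing condition is stationarity -> stat.

stat


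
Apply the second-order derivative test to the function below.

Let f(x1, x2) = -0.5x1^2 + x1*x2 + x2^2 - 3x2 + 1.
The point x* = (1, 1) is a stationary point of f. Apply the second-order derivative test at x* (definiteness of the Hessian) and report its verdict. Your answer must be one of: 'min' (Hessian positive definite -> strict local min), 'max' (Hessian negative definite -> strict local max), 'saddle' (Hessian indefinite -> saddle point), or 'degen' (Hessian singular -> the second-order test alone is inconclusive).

Compute the Hessian H = grad^2 f:
  H = [[-1, 1], [1, 2]]
Verify stationarity: grad f(x*) = H x* + g = (0, 0).
Eigenvalues of H: -1.3028, 2.3028.
Eigenvalues have mixed signs, so H is indefinite -> x* is a saddle point.

saddle


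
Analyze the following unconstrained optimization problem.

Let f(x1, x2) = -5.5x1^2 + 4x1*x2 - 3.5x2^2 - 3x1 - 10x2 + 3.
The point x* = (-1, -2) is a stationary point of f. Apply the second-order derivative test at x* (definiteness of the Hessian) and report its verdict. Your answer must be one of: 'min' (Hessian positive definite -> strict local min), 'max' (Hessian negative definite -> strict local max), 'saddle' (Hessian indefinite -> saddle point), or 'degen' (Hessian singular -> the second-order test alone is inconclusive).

Compute the Hessian H = grad^2 f:
  H = [[-11, 4], [4, -7]]
Verify stationarity: grad f(x*) = H x* + g = (0, 0).
Eigenvalues of H: -13.4721, -4.5279.
Both eigenvalues < 0, so H is negative definite -> x* is a strict local max.

max


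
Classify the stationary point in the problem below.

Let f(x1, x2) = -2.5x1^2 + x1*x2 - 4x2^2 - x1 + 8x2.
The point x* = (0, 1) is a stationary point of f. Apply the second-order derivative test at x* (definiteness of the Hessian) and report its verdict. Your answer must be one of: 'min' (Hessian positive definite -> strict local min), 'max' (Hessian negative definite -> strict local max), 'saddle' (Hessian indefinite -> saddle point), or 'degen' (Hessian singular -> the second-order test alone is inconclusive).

Compute the Hessian H = grad^2 f:
  H = [[-5, 1], [1, -8]]
Verify stationarity: grad f(x*) = H x* + g = (0, 0).
Eigenvalues of H: -8.3028, -4.6972.
Both eigenvalues < 0, so H is negative definite -> x* is a strict local max.

max


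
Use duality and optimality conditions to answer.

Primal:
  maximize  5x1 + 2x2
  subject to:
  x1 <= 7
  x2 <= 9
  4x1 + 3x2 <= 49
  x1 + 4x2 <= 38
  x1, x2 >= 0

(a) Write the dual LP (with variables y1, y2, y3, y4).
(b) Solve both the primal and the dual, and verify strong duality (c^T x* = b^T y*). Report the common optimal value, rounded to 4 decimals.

The standard primal-dual pair for 'max c^T x s.t. A x <= b, x >= 0' is:
  Dual:  min b^T y  s.t.  A^T y >= c,  y >= 0.

So the dual LP is:
  minimize  7y1 + 9y2 + 49y3 + 38y4
  subject to:
    y1 + 4y3 + y4 >= 5
    y2 + 3y3 + 4y4 >= 2
    y1, y2, y3, y4 >= 0

Solving the primal: x* = (7, 7).
  primal value c^T x* = 49.
Solving the dual: y* = (2.3333, 0, 0.6667, 0).
  dual value b^T y* = 49.
Strong duality: c^T x* = b^T y*. Confirmed.

49


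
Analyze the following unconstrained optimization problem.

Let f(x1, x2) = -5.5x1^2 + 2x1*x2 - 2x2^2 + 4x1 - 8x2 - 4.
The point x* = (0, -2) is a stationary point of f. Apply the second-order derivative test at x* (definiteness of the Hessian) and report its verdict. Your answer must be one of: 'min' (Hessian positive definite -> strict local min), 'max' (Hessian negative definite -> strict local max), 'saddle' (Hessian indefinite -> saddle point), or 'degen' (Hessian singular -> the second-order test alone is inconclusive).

Compute the Hessian H = grad^2 f:
  H = [[-11, 2], [2, -4]]
Verify stationarity: grad f(x*) = H x* + g = (0, 0).
Eigenvalues of H: -11.5311, -3.4689.
Both eigenvalues < 0, so H is negative definite -> x* is a strict local max.

max


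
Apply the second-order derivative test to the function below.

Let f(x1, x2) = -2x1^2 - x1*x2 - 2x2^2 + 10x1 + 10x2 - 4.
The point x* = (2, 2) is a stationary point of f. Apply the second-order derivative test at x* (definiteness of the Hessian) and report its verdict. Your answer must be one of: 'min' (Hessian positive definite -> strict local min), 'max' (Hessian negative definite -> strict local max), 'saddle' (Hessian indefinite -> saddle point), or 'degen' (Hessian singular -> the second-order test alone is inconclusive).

Compute the Hessian H = grad^2 f:
  H = [[-4, -1], [-1, -4]]
Verify stationarity: grad f(x*) = H x* + g = (0, 0).
Eigenvalues of H: -5, -3.
Both eigenvalues < 0, so H is negative definite -> x* is a strict local max.

max


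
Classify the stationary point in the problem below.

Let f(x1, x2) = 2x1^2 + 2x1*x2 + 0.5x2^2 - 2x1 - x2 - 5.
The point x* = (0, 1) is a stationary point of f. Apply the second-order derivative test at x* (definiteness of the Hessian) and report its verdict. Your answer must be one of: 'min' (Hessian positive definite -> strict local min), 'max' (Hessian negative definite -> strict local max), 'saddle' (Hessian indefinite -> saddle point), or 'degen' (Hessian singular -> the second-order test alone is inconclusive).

Compute the Hessian H = grad^2 f:
  H = [[4, 2], [2, 1]]
Verify stationarity: grad f(x*) = H x* + g = (0, 0).
Eigenvalues of H: 0, 5.
H has a zero eigenvalue (singular; positive semidefinite but not definite), so H is neither positive definite, negative definite, nor indefinite. The second-order test alone is inconclusive -> degen.
(Indeed, f is constant along the null direction of H through x*, so x* is not a strict local extremum.)

degen


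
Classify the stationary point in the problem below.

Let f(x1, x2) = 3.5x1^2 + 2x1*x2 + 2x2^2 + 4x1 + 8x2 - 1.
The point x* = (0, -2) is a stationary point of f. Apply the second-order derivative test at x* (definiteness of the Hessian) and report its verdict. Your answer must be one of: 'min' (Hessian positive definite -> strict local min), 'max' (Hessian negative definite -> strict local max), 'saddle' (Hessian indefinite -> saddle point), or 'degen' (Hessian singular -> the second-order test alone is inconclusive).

Compute the Hessian H = grad^2 f:
  H = [[7, 2], [2, 4]]
Verify stationarity: grad f(x*) = H x* + g = (0, 0).
Eigenvalues of H: 3, 8.
Both eigenvalues > 0, so H is positive definite -> x* is a strict local min.

min


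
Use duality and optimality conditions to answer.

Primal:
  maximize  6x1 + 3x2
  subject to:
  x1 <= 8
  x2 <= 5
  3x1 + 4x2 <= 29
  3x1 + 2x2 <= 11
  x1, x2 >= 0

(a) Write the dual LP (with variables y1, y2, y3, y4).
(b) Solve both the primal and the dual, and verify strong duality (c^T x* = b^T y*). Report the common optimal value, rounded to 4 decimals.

The standard primal-dual pair for 'max c^T x s.t. A x <= b, x >= 0' is:
  Dual:  min b^T y  s.t.  A^T y >= c,  y >= 0.

So the dual LP is:
  minimize  8y1 + 5y2 + 29y3 + 11y4
  subject to:
    y1 + 3y3 + 3y4 >= 6
    y2 + 4y3 + 2y4 >= 3
    y1, y2, y3, y4 >= 0

Solving the primal: x* = (3.6667, 0).
  primal value c^T x* = 22.
Solving the dual: y* = (0, 0, 0, 2).
  dual value b^T y* = 22.
Strong duality: c^T x* = b^T y*. Confirmed.

22


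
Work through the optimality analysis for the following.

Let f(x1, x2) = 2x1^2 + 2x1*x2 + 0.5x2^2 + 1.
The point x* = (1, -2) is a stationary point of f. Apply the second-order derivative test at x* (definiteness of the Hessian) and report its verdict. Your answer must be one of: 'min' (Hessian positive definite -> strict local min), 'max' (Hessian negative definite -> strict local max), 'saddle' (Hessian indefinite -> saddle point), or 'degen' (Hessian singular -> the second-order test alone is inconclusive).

Compute the Hessian H = grad^2 f:
  H = [[4, 2], [2, 1]]
Verify stationarity: grad f(x*) = H x* + g = (0, 0).
Eigenvalues of H: 0, 5.
H has a zero eigenvalue (singular; positive semidefinite but not definite), so H is neither positive definite, negative definite, nor indefinite. The second-order test alone is inconclusive -> degen.
(Indeed, f is constant along the null direction of H through x*, so x* is not a strict local extremum.)

degen


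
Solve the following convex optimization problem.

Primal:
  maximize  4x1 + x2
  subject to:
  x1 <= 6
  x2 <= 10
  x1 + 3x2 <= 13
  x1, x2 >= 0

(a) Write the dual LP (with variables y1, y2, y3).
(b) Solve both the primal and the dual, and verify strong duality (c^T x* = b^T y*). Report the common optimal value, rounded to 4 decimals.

The standard primal-dual pair for 'max c^T x s.t. A x <= b, x >= 0' is:
  Dual:  min b^T y  s.t.  A^T y >= c,  y >= 0.

So the dual LP is:
  minimize  6y1 + 10y2 + 13y3
  subject to:
    y1 + y3 >= 4
    y2 + 3y3 >= 1
    y1, y2, y3 >= 0

Solving the primal: x* = (6, 2.3333).
  primal value c^T x* = 26.3333.
Solving the dual: y* = (3.6667, 0, 0.3333).
  dual value b^T y* = 26.3333.
Strong duality: c^T x* = b^T y*. Confirmed.

26.3333
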